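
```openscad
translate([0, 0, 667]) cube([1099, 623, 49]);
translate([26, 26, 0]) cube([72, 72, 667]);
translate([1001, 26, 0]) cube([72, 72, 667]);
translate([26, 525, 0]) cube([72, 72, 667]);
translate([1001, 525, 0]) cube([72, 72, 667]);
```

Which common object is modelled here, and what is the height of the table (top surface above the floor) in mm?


A table. The table height is 716 mm.

A 1099×623×49 slab sits at z = 667 on four 72 mm square posts — a table. The top surface is at 667 + 49 = 716 mm.


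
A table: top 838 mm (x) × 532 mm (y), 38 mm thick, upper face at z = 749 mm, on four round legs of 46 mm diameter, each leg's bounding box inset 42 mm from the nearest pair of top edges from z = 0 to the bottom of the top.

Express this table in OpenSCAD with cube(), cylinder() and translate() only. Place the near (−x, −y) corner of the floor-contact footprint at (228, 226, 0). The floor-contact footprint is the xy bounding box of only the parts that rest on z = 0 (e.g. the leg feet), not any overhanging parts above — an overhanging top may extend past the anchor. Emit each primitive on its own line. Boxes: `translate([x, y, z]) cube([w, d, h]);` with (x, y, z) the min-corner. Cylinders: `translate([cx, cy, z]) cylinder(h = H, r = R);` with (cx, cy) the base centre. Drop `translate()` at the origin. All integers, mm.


// leg_h = 749 - 38 = 711
translate([186, 184, 711]) cube([838, 532, 38]);
translate([251, 249, 0]) cylinder(h = 711, r = 23);
translate([959, 249, 0]) cylinder(h = 711, r = 23);
translate([251, 651, 0]) cylinder(h = 711, r = 23);
translate([959, 651, 0]) cylinder(h = 711, r = 23);


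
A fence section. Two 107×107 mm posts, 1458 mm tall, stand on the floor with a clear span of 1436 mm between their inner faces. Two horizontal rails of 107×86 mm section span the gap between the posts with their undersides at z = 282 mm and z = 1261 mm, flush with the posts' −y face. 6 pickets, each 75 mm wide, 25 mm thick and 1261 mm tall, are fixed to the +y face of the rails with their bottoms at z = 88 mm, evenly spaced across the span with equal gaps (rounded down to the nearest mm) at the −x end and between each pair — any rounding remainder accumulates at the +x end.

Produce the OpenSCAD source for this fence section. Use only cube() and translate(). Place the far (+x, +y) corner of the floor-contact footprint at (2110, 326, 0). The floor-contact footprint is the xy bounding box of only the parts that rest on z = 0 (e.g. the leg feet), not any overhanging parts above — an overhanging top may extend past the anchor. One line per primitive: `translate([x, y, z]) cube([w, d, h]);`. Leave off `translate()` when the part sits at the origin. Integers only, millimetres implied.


translate([460, 219, 0]) cube([107, 107, 1458]);
translate([2003, 219, 0]) cube([107, 107, 1458]);
translate([567, 219, 282]) cube([1436, 107, 86]);
translate([567, 219, 1261]) cube([1436, 107, 86]);
translate([707, 326, 88]) cube([75, 25, 1261]);
translate([922, 326, 88]) cube([75, 25, 1261]);
translate([1137, 326, 88]) cube([75, 25, 1261]);
translate([1352, 326, 88]) cube([75, 25, 1261]);
translate([1567, 326, 88]) cube([75, 25, 1261]);
translate([1782, 326, 88]) cube([75, 25, 1261]);


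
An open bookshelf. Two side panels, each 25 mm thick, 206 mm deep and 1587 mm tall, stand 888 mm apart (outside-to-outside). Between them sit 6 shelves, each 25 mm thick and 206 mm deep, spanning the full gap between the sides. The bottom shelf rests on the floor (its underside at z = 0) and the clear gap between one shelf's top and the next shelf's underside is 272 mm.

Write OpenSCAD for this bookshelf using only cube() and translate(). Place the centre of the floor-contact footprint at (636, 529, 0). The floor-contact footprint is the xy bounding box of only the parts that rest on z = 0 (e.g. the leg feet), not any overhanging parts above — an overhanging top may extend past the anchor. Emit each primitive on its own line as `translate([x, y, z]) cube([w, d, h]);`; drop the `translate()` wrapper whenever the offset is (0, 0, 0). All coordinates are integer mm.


translate([192, 426, 0]) cube([25, 206, 1587]);
translate([1055, 426, 0]) cube([25, 206, 1587]);
translate([217, 426, 0]) cube([838, 206, 25]);
translate([217, 426, 297]) cube([838, 206, 25]);
translate([217, 426, 594]) cube([838, 206, 25]);
translate([217, 426, 891]) cube([838, 206, 25]);
translate([217, 426, 1188]) cube([838, 206, 25]);
translate([217, 426, 1485]) cube([838, 206, 25]);


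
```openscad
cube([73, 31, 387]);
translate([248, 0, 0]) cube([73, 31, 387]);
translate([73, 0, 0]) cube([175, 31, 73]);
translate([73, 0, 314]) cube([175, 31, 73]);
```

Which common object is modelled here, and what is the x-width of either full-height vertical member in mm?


A picture frame. The border width is 73 mm.

Four thin pieces enclosing a rectangular opening — a picture frame. The two full-height stiles are 387 mm tall; the top rail sits at z = 314 and is 73 mm tall, so the border above the opening is 387 − 314 = 73 mm, matching the stile x-width.


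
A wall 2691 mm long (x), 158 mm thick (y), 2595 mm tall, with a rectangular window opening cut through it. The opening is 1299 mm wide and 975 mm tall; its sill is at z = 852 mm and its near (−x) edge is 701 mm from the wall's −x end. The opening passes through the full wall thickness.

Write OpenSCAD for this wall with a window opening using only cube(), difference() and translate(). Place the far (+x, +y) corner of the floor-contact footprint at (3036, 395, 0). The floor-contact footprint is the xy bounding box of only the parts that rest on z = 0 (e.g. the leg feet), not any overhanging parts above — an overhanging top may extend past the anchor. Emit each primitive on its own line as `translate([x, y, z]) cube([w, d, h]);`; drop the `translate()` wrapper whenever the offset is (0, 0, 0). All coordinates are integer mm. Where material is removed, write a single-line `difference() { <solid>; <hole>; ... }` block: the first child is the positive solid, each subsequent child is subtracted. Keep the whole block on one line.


difference() { translate([345, 237, 0]) cube([2691, 158, 2595]); translate([1046, 237, 852]) cube([1299, 158, 975]); }


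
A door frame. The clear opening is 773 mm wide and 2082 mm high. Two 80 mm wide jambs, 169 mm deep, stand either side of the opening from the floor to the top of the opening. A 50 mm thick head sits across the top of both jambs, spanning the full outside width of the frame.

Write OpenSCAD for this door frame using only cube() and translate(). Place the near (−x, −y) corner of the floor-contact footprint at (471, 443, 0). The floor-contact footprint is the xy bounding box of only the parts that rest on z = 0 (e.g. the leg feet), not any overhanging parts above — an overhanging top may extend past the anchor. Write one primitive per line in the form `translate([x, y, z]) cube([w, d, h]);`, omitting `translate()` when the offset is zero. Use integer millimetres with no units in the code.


translate([471, 443, 0]) cube([80, 169, 2082]);
translate([1324, 443, 0]) cube([80, 169, 2082]);
translate([471, 443, 2082]) cube([933, 169, 50]);


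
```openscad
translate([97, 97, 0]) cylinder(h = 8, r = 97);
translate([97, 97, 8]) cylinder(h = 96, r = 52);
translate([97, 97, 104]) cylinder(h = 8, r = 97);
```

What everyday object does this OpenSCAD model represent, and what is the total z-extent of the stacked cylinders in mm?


A spool. The overall height is 112 mm.

Three coaxial cylinders, large–small–large — a spool. Two 8 mm flanges and a 96 mm core give 8 + 96 + 8 = 112 mm.


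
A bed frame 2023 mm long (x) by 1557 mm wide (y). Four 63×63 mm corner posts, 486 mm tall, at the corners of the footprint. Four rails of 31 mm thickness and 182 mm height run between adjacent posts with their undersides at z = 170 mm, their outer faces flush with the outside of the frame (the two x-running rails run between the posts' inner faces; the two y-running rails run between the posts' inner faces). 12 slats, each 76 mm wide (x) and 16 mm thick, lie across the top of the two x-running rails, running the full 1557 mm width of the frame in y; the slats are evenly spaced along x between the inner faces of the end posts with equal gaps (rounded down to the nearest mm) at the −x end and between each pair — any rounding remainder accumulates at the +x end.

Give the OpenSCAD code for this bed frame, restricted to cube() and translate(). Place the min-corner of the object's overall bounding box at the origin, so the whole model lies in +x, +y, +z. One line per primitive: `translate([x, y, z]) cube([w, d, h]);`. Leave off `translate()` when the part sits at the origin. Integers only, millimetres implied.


// slat z = rail_z + rail_h = 170 + 182 = 352
// slat gap = ⌊(1897 − 12·76) / 13⌋ = 75
cube([63, 63, 486]);
translate([0, 1494, 0]) cube([63, 63, 486]);
translate([1960, 0, 0]) cube([63, 63, 486]);
translate([1960, 1494, 0]) cube([63, 63, 486]);
translate([63, 0, 170]) cube([1897, 31, 182]);
translate([63, 1526, 170]) cube([1897, 31, 182]);
translate([0, 63, 170]) cube([31, 1431, 182]);
translate([1992, 63, 170]) cube([31, 1431, 182]);
translate([138, 0, 352]) cube([76, 1557, 16]);
translate([289, 0, 352]) cube([76, 1557, 16]);
translate([440, 0, 352]) cube([76, 1557, 16]);
translate([591, 0, 352]) cube([76, 1557, 16]);
translate([742, 0, 352]) cube([76, 1557, 16]);
translate([893, 0, 352]) cube([76, 1557, 16]);
translate([1044, 0, 352]) cube([76, 1557, 16]);
translate([1195, 0, 352]) cube([76, 1557, 16]);
translate([1346, 0, 352]) cube([76, 1557, 16]);
translate([1497, 0, 352]) cube([76, 1557, 16]);
translate([1648, 0, 352]) cube([76, 1557, 16]);
translate([1799, 0, 352]) cube([76, 1557, 16]);


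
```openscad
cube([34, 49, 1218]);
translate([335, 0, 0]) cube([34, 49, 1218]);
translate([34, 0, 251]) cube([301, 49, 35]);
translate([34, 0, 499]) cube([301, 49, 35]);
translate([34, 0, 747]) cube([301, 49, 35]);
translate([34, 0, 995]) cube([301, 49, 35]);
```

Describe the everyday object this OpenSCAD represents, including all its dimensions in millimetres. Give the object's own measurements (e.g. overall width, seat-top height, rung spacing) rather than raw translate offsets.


A straight ladder. Two 34×49 mm vertical rails, 1218 mm tall, stand 369 mm apart (outside-to-outside) with their front faces coplanar on the −y side. 4 rungs, each 49 mm deep and 35 mm tall, span between the inner faces of the rails, front faces flush with the rails. The lowest rung's underside is at z = 251 mm and rungs are spaced 248 mm apart (underside to underside).


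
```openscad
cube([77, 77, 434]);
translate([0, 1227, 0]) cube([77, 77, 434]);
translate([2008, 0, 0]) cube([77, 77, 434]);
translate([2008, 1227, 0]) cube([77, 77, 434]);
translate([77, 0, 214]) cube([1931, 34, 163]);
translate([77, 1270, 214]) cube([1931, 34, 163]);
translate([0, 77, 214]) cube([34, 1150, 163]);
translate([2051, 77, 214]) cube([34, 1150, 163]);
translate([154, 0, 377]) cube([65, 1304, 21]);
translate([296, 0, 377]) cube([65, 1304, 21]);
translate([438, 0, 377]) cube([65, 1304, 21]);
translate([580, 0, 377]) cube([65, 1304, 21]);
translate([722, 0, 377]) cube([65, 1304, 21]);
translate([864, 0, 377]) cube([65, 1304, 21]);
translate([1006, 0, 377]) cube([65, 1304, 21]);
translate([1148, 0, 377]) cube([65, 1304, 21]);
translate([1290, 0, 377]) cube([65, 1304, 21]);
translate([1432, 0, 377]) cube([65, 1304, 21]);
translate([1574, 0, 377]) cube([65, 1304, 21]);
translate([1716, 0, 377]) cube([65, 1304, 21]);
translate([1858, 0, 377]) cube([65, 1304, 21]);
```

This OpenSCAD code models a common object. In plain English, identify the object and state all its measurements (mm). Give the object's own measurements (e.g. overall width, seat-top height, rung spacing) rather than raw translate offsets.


A bed frame 2085 mm long (x) by 1304 mm wide (y). Four 77×77 mm corner posts, 434 mm tall, at the corners of the footprint. Four rails of 34 mm thickness and 163 mm height run between adjacent posts with their undersides at z = 214 mm, their outer faces flush with the outside of the frame (the two x-running rails run between the posts' inner faces; the two y-running rails run between the posts' inner faces). 13 slats, each 65 mm wide (x) and 21 mm thick, lie across the top of the two x-running rails, running the full 1304 mm width of the frame in y; along x they sit between the end posts with a 77 mm gap after the −x posts and between neighbouring slats, leaving 85 mm before the +x posts.


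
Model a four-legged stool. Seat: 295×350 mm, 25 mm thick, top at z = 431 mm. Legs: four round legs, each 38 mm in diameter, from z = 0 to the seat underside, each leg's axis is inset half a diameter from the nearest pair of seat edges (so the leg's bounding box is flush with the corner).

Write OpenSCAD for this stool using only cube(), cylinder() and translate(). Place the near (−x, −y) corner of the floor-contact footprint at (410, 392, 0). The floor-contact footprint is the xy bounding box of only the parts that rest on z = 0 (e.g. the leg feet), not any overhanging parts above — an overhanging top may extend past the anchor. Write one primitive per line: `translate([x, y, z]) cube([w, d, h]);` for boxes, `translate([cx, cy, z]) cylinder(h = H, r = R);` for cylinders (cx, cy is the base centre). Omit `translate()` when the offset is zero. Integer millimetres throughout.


translate([410, 392, 406]) cube([295, 350, 25]);
translate([429, 411, 0]) cylinder(h = 406, r = 19);
translate([686, 411, 0]) cylinder(h = 406, r = 19);
translate([429, 723, 0]) cylinder(h = 406, r = 19);
translate([686, 723, 0]) cylinder(h = 406, r = 19);


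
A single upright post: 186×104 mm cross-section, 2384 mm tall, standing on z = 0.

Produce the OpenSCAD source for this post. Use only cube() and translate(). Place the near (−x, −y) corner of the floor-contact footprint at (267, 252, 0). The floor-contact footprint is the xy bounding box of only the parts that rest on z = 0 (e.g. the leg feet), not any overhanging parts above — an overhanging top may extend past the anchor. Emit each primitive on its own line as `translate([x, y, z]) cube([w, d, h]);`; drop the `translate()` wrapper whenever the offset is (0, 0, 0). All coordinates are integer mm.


translate([267, 252, 0]) cube([186, 104, 2384]);


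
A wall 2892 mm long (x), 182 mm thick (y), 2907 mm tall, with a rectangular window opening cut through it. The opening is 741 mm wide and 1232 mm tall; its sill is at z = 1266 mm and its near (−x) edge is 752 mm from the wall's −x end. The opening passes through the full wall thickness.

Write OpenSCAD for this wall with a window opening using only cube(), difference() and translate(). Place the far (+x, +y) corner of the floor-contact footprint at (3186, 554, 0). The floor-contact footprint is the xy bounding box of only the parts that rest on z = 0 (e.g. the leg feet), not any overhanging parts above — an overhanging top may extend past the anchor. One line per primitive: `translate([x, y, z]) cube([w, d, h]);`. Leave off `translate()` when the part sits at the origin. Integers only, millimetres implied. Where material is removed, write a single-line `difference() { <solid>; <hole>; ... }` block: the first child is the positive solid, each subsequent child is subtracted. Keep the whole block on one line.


difference() { translate([294, 372, 0]) cube([2892, 182, 2907]); translate([1046, 372, 1266]) cube([741, 182, 1232]); }


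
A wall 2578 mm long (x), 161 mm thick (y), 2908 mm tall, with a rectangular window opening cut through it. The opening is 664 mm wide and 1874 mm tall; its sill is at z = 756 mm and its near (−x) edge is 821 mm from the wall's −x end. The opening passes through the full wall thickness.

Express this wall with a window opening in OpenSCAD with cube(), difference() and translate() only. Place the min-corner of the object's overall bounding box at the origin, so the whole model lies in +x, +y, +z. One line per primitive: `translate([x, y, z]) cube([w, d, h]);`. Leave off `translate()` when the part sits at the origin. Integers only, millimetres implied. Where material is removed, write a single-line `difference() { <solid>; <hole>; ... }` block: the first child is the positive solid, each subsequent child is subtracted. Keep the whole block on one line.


difference() { cube([2578, 161, 2908]); translate([821, 0, 756]) cube([664, 161, 1874]); }


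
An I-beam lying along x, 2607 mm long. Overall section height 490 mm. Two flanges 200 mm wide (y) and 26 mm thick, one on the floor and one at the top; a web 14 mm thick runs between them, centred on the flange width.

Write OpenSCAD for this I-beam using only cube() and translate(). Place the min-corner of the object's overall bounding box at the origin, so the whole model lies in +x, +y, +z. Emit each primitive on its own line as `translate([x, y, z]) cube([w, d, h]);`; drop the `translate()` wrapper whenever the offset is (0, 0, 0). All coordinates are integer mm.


cube([2607, 200, 26]);
translate([0, 93, 26]) cube([2607, 14, 438]);
translate([0, 0, 464]) cube([2607, 200, 26]);


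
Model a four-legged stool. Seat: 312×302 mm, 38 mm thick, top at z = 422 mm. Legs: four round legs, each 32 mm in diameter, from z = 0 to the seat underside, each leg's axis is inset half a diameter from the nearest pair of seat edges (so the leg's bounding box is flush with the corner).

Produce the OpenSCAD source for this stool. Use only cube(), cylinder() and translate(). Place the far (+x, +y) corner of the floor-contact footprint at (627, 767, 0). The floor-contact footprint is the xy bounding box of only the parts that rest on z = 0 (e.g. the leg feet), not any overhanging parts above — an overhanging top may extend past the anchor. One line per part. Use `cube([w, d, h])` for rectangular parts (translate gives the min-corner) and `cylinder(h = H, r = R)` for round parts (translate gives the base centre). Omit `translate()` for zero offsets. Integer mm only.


translate([315, 465, 384]) cube([312, 302, 38]);
translate([331, 481, 0]) cylinder(h = 384, r = 16);
translate([611, 481, 0]) cylinder(h = 384, r = 16);
translate([331, 751, 0]) cylinder(h = 384, r = 16);
translate([611, 751, 0]) cylinder(h = 384, r = 16);


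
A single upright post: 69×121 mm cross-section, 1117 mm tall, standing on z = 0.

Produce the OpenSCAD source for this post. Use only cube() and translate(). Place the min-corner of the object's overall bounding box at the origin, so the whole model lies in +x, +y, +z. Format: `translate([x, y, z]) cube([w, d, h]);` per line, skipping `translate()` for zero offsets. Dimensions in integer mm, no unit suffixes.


cube([69, 121, 1117]);


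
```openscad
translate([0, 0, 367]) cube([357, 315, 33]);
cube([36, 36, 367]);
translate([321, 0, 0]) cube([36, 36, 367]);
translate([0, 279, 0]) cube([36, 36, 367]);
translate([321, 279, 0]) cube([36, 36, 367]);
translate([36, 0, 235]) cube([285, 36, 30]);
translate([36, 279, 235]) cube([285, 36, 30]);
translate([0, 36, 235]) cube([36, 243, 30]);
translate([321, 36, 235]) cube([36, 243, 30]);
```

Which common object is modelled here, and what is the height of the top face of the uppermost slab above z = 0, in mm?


A stool. The seat height is 400 mm.

A 357×315×33 slab at z = 367 on four corner posts — a stool. The seat top is 367 + 33 = 400 mm.


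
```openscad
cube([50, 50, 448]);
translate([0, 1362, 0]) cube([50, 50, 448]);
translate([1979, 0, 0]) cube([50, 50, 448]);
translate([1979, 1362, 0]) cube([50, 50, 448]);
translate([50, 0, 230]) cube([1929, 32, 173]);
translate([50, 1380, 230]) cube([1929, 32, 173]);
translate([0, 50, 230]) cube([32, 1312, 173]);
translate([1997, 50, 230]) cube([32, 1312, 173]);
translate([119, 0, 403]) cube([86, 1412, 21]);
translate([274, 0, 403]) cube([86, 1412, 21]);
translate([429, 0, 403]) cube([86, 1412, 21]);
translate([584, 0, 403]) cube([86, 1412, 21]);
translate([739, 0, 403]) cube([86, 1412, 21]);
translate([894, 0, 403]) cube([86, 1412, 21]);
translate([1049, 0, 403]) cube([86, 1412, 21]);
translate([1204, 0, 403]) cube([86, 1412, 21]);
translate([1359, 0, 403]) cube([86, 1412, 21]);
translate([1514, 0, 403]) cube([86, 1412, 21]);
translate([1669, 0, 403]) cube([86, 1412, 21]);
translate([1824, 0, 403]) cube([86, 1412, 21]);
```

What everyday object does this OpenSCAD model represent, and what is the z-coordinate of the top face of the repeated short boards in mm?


A bed frame. The slat-top height is 424 mm.

Four posts, four rails, and a row of slats — a bed frame. Slats sit on the rails at z = 230 + 173 = 403; with slat thickness 21, the top is 424 mm.


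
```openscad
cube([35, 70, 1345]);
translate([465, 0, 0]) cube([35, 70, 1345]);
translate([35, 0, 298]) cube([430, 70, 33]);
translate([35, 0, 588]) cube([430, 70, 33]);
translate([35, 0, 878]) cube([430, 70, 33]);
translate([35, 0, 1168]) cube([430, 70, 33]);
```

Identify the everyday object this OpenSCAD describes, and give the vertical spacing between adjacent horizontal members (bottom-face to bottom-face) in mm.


A ladder. The rung spacing is 290 mm.

Two tall 35×70 posts with 4 short bars between them — a ladder. Adjacent rungs sit at z = 298 and z = 588, so the spacing is 588 − 298 = 290 mm.


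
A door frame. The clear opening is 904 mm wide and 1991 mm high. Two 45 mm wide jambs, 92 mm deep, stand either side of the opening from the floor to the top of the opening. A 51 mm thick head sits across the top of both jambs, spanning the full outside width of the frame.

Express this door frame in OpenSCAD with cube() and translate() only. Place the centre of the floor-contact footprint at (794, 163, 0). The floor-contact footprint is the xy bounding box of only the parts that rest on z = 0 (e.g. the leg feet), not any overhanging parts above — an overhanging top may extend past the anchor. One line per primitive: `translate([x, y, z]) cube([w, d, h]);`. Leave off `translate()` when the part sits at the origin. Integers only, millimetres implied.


translate([297, 117, 0]) cube([45, 92, 1991]);
translate([1246, 117, 0]) cube([45, 92, 1991]);
translate([297, 117, 1991]) cube([994, 92, 51]);


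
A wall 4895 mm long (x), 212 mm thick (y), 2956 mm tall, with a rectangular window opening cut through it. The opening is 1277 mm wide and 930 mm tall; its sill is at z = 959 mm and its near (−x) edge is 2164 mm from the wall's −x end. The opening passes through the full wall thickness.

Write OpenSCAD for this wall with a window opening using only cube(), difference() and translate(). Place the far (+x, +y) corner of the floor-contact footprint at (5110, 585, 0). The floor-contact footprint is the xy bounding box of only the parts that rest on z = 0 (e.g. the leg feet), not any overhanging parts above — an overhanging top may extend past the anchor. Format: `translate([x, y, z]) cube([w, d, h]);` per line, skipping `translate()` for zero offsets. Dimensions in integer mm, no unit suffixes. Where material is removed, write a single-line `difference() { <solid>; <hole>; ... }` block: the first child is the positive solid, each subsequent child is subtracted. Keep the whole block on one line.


difference() { translate([215, 373, 0]) cube([4895, 212, 2956]); translate([2379, 373, 959]) cube([1277, 212, 930]); }


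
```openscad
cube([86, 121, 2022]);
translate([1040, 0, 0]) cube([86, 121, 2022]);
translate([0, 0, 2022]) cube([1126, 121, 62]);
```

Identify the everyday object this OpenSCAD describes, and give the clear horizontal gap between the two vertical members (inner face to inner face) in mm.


A door frame. The clear opening width is 954 mm.

Two 2022 mm tall posts with a header on top — a door frame. The left jamb is 86 mm wide at x = 0; the right jamb starts at x = 1040. The clear opening is 1040 − 86 = 954 mm.


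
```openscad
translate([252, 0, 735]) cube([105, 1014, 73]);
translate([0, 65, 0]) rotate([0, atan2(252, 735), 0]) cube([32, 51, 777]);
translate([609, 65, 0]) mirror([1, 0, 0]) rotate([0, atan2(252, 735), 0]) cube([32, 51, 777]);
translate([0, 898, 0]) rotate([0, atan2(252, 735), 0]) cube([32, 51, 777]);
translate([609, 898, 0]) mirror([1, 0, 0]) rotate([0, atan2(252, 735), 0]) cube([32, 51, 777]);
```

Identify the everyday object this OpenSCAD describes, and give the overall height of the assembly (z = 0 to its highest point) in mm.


A sawhorse. The overall height is 808 mm.

A beam across two mirrored pairs of raked legs — a sawhorse. The beam's underside is at z = 735 (matching the legs' vertical rise in atan2(252, 735)) and the beam is 73 mm tall, so its top is at 735 + 73 = 808 mm. The raked legs top out at the beam's underside, so that is the highest point.


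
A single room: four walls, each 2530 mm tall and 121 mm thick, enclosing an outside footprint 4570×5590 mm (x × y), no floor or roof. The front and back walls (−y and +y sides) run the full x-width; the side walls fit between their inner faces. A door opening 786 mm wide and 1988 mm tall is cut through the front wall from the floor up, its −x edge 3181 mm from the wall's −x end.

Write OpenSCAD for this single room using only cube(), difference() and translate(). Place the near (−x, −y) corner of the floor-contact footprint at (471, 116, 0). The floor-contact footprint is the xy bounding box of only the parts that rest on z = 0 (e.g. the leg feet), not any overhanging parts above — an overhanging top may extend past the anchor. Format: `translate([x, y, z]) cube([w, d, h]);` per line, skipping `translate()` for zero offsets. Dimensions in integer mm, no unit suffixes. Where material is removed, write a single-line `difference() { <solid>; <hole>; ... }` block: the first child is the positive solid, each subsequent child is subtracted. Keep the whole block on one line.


difference() { translate([471, 116, 0]) cube([4570, 121, 2530]); translate([3652, 116, 0]) cube([786, 121, 1988]); }
translate([471, 5585, 0]) cube([4570, 121, 2530]);
translate([471, 237, 0]) cube([121, 5348, 2530]);
translate([4920, 237, 0]) cube([121, 5348, 2530]);


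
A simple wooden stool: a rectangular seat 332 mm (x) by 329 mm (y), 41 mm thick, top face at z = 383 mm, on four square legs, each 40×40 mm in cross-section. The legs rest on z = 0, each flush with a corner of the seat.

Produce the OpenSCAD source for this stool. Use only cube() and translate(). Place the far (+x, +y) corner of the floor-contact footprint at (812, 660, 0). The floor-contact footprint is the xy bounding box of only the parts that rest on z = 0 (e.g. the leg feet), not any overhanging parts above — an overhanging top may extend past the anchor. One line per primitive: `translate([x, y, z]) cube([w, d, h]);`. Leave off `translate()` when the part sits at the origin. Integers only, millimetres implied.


translate([480, 331, 342]) cube([332, 329, 41]);
translate([480, 331, 0]) cube([40, 40, 342]);
translate([772, 331, 0]) cube([40, 40, 342]);
translate([480, 620, 0]) cube([40, 40, 342]);
translate([772, 620, 0]) cube([40, 40, 342]);


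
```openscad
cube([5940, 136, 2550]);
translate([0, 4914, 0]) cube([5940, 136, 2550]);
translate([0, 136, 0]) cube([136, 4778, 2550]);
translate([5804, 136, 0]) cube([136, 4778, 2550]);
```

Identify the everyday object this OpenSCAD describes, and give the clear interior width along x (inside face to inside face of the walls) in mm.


A house (or room) frame. The interior width is 5668 mm.

Four 2550 mm walls enclosing a rectangle with no floor or roof — a room or house frame. Outside width is 5940 mm and wall thickness is 136 mm, so the interior width is 5940 − 2 × 136 = 5668 mm.


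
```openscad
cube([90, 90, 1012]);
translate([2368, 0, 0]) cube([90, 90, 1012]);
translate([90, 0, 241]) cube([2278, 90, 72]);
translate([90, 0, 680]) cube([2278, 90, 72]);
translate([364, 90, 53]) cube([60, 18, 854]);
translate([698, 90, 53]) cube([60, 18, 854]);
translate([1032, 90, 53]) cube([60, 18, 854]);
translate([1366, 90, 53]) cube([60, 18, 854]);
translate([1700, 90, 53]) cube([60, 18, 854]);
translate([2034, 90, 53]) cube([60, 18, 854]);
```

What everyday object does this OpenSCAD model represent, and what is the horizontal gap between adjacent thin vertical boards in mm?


A fence section. The picket gap is 274 mm.

Two posts, two rails, 6 pickets — a fence section. Span 2278 mm holds 6 pickets of 60 mm with 7 equal gaps: ⌊(2278 − 6·60) / 7⌋ = 274 mm.


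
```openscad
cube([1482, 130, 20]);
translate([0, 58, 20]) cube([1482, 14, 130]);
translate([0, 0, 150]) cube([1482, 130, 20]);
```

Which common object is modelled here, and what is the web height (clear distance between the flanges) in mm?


An I-beam. The web height is 130 mm.

Two wide flanges with a thin centred web — an I-beam. Overall 170 mm minus two 20 mm flanges gives a web of 170 − 2·20 = 130 mm.


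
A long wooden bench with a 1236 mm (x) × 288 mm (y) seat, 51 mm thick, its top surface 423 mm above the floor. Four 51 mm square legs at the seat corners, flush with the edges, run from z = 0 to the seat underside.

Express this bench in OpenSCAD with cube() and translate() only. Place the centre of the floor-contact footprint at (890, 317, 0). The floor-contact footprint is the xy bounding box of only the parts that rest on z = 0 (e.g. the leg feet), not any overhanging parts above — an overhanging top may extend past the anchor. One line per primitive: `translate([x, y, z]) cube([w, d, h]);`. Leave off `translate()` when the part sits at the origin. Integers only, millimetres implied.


// leg_h = 423 − 51 = 372
translate([272, 173, 372]) cube([1236, 288, 51]);
translate([272, 173, 0]) cube([51, 51, 372]);
translate([272, 410, 0]) cube([51, 51, 372]);
translate([1457, 173, 0]) cube([51, 51, 372]);
translate([1457, 410, 0]) cube([51, 51, 372]);


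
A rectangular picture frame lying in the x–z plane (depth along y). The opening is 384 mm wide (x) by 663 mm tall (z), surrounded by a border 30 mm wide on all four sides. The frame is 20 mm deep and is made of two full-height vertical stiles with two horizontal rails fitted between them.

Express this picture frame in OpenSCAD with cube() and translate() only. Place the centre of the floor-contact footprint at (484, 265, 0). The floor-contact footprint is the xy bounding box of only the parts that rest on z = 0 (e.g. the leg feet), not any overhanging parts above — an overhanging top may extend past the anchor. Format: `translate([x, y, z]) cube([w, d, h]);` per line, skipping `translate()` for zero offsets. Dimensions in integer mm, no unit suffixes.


translate([262, 255, 0]) cube([30, 20, 723]);
translate([676, 255, 0]) cube([30, 20, 723]);
translate([292, 255, 0]) cube([384, 20, 30]);
translate([292, 255, 693]) cube([384, 20, 30]);


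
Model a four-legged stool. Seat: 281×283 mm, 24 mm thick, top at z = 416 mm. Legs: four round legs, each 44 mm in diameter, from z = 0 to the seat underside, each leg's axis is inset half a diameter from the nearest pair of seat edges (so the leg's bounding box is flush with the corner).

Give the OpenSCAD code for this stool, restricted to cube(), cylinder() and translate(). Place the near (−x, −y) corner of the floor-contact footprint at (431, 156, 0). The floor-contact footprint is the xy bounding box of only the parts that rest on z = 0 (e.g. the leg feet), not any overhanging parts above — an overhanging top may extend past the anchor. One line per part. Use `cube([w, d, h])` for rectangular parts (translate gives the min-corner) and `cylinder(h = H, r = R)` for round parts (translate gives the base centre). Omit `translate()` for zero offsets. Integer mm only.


// leg_h = 416 - 24 = 392
translate([431, 156, 392]) cube([281, 283, 24]);
translate([453, 178, 0]) cylinder(h = 392, r = 22);
translate([690, 178, 0]) cylinder(h = 392, r = 22);
translate([453, 417, 0]) cylinder(h = 392, r = 22);
translate([690, 417, 0]) cylinder(h = 392, r = 22);


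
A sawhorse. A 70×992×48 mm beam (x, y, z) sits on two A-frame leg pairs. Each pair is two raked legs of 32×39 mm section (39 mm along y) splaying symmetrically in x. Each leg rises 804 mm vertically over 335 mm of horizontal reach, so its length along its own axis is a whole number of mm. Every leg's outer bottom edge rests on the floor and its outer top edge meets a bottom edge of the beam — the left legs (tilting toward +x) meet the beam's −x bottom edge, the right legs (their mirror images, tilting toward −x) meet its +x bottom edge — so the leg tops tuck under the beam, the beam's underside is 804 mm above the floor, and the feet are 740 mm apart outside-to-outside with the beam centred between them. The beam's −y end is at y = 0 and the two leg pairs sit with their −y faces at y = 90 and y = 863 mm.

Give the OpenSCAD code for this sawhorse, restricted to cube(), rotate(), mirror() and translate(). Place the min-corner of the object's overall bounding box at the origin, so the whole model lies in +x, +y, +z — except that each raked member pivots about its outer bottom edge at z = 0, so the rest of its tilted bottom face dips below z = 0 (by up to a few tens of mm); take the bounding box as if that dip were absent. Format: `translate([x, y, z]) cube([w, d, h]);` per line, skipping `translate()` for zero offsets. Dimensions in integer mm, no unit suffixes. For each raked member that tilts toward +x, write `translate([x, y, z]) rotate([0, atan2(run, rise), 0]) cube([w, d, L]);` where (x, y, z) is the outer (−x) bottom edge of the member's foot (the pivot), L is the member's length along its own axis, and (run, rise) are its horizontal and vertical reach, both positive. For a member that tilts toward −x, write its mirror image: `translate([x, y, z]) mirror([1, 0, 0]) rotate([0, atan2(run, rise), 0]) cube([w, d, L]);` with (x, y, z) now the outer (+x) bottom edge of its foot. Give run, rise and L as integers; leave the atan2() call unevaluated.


translate([335, 0, 804]) cube([70, 992, 48]);
translate([0, 90, 0]) rotate([0, atan2(335, 804), 0]) cube([32, 39, 871]);
translate([740, 90, 0]) mirror([1, 0, 0]) rotate([0, atan2(335, 804), 0]) cube([32, 39, 871]);
translate([0, 863, 0]) rotate([0, atan2(335, 804), 0]) cube([32, 39, 871]);
translate([740, 863, 0]) mirror([1, 0, 0]) rotate([0, atan2(335, 804), 0]) cube([32, 39, 871]);


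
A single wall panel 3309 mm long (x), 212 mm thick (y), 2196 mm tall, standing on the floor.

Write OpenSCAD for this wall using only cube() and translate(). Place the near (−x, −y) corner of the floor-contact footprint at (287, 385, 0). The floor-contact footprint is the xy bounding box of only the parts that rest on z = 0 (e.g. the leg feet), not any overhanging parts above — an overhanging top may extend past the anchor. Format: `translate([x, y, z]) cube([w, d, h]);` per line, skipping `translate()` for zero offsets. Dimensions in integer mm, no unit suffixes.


translate([287, 385, 0]) cube([3309, 212, 2196]);


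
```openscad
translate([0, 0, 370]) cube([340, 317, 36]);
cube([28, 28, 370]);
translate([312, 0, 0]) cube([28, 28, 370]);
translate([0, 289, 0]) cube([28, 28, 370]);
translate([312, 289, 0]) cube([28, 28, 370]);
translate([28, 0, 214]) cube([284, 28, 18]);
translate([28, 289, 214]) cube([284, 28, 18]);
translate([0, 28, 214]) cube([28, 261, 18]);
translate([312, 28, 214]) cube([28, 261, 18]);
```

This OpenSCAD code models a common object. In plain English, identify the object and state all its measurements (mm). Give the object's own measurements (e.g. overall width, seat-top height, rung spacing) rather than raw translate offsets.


A four-legged stool. The seat is a 340×317×36 mm slab whose top surface is at z = 406 mm; four square legs, each 28×28 mm in cross-section, run from the floor (z = 0) to the underside of the seat, each flush with a corner of the seat. Four stretchers, 28 mm wide and 18 mm tall, connect adjacent legs with their undersides at z = 214 mm, each running between the inner faces of the legs it joins and aligned with the legs' outer faces on the other axis.


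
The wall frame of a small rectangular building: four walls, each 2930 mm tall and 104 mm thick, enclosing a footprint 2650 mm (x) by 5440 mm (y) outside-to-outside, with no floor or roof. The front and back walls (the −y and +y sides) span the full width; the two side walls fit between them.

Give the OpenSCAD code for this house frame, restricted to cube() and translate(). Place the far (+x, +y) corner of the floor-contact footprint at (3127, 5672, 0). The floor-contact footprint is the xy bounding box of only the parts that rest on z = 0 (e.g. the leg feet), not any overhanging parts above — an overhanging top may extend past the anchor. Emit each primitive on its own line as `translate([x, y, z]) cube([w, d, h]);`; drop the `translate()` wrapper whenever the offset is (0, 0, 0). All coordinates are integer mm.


translate([477, 232, 0]) cube([2650, 104, 2930]);
translate([477, 5568, 0]) cube([2650, 104, 2930]);
translate([477, 336, 0]) cube([104, 5232, 2930]);
translate([3023, 336, 0]) cube([104, 5232, 2930]);


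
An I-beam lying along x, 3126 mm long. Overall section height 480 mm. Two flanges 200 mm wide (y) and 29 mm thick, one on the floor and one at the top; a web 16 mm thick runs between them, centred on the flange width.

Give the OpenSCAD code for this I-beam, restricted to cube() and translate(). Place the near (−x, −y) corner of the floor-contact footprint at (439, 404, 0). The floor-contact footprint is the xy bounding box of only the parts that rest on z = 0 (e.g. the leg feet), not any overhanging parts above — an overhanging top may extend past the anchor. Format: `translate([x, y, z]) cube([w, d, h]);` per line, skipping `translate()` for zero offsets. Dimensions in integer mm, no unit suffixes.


translate([439, 404, 0]) cube([3126, 200, 29]);
translate([439, 496, 29]) cube([3126, 16, 422]);
translate([439, 404, 451]) cube([3126, 200, 29]);


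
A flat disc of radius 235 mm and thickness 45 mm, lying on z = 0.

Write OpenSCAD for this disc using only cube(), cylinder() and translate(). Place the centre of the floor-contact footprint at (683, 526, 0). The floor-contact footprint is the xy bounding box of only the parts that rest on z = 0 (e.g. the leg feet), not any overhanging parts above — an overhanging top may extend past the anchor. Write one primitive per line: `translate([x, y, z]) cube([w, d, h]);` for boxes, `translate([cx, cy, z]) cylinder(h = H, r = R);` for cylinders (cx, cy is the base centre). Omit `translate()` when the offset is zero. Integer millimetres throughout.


translate([683, 526, 0]) cylinder(h = 45, r = 235);


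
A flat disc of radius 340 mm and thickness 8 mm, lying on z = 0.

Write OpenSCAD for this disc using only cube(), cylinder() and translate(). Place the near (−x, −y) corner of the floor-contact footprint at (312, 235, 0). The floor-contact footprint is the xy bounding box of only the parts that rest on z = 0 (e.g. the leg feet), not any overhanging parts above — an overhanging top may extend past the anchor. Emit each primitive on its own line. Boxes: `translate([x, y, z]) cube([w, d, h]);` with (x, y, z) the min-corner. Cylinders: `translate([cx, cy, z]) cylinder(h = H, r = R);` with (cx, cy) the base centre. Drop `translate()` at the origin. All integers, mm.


translate([652, 575, 0]) cylinder(h = 8, r = 340);


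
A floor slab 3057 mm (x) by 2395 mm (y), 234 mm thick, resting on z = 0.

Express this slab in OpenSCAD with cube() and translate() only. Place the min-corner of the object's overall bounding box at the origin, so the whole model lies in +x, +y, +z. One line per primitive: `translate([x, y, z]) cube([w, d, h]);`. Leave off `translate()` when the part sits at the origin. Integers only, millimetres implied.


cube([3057, 2395, 234]);


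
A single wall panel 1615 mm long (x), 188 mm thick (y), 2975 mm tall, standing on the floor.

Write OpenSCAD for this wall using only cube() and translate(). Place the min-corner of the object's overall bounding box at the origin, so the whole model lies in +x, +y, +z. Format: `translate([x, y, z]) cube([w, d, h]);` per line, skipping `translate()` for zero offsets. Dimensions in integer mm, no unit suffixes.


cube([1615, 188, 2975]);
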